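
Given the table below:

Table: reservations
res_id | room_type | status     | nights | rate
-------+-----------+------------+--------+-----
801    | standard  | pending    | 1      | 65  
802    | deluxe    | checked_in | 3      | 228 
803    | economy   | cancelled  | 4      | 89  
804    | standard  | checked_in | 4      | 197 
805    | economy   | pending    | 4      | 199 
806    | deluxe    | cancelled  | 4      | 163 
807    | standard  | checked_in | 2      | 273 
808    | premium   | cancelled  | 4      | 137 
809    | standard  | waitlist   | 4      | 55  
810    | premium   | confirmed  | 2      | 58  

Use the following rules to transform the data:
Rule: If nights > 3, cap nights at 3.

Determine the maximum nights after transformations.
3

Step 1: Original maximum nights = 4
Step 2: Apply cap at 3
Step 3: 6 records had nights > 3 and were capped
Step 4: Maximum after transformation = 3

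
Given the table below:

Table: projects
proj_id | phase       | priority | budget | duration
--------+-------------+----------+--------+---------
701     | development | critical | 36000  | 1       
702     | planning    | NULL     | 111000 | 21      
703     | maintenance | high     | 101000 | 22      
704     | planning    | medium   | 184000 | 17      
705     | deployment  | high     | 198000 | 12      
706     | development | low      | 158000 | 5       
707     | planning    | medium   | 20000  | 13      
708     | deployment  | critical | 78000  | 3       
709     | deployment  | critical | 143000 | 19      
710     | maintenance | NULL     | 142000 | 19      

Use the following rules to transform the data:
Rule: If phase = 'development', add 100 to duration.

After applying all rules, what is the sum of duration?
332

Step 1: Count records where phase = 'development': 2
Step 2: Total bonus added: 2 × 100 = 200
Step 3: Original sum of duration: 132
Step 4: Final sum = 132 + 200 = 332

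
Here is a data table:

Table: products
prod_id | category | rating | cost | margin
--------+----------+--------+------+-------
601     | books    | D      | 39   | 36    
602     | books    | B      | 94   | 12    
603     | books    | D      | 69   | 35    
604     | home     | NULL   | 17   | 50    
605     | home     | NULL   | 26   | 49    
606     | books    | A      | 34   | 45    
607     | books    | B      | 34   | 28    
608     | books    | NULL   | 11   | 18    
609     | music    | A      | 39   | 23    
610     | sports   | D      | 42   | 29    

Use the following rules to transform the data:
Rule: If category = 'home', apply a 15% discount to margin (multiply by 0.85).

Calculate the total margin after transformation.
310.15

Step 1: Records with category = 'home' have total margin = 99
Step 2: Apply multiplier: 99 × 0.85 = 84.15
Step 3: Other records total: 226
Step 4: Final sum = 84.15 + 226 = 310.15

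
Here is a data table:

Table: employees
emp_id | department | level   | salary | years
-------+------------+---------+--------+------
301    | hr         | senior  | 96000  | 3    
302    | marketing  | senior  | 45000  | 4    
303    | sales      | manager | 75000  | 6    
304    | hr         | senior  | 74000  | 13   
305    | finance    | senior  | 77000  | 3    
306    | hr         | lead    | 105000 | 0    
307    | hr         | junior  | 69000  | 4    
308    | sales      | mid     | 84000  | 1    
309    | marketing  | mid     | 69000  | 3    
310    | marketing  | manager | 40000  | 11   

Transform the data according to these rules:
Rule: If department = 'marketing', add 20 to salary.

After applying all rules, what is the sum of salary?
734060

Step 1: Count records where department = 'marketing': 3
Step 2: Total bonus added: 3 × 20 = 60
Step 3: Original sum of salary: 734000
Step 4: Final sum = 734000 + 60 = 734060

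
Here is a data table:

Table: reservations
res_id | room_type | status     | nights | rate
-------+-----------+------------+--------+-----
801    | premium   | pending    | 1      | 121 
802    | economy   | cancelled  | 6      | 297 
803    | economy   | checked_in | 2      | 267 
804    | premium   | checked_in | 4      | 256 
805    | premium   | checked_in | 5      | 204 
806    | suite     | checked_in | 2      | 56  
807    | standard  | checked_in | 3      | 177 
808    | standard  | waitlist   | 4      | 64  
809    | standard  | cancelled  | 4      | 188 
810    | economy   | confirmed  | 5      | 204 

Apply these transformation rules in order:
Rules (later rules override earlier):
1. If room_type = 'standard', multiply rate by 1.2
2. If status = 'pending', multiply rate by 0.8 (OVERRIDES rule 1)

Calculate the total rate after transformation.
1895.6

Step 1: Rule 2 takes priority for records with status = 'pending'
  - 1 records: 121 × 0.8 = 96.8
Step 2: Rule 1 applies to remaining records with room_type = 'standard'
  - 3 records: 429 × 1.2 = 514.8
Step 3: Other records unchanged: 1284
Step 4: Final sum = 96.8 + 514.8 + 1284 = 1895.6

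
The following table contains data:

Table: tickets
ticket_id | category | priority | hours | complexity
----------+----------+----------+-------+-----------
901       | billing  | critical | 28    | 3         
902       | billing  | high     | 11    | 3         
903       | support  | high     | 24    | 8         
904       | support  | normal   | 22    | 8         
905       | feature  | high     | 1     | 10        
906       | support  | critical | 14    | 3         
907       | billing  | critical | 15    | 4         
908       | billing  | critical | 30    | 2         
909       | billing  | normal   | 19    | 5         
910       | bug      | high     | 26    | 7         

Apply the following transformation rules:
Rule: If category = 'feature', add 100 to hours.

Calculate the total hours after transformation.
290

Step 1: Count records where category = 'feature': 1
Step 2: Total bonus added: 1 × 100 = 100
Step 3: Original sum of hours: 190
Step 4: Final sum = 190 + 100 = 290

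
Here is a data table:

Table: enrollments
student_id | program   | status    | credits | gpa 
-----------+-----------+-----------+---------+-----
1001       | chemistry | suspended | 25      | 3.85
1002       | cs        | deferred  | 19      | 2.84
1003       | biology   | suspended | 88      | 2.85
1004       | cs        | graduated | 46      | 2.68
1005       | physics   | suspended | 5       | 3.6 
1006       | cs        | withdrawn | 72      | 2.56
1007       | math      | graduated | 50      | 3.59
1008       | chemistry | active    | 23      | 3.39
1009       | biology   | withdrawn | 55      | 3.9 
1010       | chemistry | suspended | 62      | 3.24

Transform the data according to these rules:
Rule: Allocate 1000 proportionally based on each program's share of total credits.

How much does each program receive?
biology: 321.35, chemistry: 247.19, cs: 307.87, math: 112.36, physics: 11.24

Step 1: Calculate total credits = 445
Step 2: Calculate each program's proportion:
  biology: 143/445 = 32.13% → 321.35
  chemistry: 110/445 = 24.72% → 247.19
  cs: 137/445 = 30.79% → 307.87
  math: 50/445 = 11.24% → 112.36
  physics: 5/445 = 1.12% → 11.24
Step 3: Verify: sum of allocations ≈ 1000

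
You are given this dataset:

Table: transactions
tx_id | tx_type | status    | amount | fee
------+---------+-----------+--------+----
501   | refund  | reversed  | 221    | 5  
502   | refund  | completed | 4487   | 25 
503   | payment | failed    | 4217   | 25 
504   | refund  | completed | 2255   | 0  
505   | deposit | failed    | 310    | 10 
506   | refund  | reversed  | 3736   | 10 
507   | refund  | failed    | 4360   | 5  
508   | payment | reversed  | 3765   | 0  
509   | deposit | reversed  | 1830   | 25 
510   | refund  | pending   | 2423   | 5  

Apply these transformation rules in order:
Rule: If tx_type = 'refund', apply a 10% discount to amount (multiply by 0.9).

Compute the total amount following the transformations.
25855.8

Step 1: Records with tx_type = 'refund' have total amount = 17482
Step 2: Apply multiplier: 17482 × 0.9 = 15733.8
Step 3: Other records total: 10122
Step 4: Final sum = 15733.8 + 10122 = 25855.8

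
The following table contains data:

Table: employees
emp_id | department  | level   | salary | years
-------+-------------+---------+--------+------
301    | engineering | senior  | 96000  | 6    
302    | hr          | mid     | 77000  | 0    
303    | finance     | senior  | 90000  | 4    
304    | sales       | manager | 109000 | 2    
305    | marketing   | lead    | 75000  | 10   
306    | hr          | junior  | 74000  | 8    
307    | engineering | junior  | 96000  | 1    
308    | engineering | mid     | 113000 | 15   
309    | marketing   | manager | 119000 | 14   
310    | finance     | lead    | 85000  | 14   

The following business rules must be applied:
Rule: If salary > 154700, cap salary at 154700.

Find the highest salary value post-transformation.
119000

Step 1: Original maximum salary = 119000
Step 2: Check cap of 154700 against maximum
Step 3: No records exceed the cap (max 119000 <= cap 154700), so no capping applies
Step 4: Maximum after transformation = 119000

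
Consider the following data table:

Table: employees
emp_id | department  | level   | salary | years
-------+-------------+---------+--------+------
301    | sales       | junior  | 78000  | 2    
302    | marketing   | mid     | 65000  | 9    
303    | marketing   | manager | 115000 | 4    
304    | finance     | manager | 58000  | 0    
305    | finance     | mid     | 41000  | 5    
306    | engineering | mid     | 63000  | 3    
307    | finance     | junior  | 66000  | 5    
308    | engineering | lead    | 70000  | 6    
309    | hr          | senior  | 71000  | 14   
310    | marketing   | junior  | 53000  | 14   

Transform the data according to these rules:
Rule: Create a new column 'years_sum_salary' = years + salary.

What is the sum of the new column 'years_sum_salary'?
680062

Step 1: For each record, compute years + salary
Example calculations:
  2 + 78000 = 78002
  9 + 65000 = 65009
  4 + 115000 = 115004
  ...
Step 2: Sum all derived values
Step 3: Total = 680062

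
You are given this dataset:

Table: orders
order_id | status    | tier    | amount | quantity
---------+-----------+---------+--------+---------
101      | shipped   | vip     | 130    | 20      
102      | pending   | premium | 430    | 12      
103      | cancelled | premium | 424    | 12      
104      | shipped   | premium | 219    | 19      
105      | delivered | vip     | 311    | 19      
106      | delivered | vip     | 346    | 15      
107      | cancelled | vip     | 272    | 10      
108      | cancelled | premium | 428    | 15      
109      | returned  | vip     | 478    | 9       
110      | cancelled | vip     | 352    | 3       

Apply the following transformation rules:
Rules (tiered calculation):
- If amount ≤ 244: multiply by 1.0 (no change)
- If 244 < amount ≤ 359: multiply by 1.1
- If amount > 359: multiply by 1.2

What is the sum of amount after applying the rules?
3870.1

Step 1: Tier 1 (amount ≤ 244): 2 records, sum = 349 × 1.0 = 349.0
Step 2: Tier 2 (244 < amount ≤ 359): 4 records, sum = 1281 × 1.1 = 1409.1
Step 3: Tier 3 (amount > 359): 4 records, sum = 1760 × 1.2 = 2112.0
Step 4: Final sum = 349.0 + 1409.1 + 2112.0 = 3870.1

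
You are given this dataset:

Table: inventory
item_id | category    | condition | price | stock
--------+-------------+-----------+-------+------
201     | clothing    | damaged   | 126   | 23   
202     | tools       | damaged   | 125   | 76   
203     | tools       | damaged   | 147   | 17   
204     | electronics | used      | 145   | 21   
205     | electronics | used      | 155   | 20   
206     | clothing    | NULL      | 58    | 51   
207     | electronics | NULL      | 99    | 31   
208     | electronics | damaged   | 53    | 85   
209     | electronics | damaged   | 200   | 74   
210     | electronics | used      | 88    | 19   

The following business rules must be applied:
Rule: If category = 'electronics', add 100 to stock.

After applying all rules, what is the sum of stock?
1017

Step 1: Count records where category = 'electronics': 6
Step 2: Total bonus added: 6 × 100 = 600
Step 3: Original sum of stock: 417
Step 4: Final sum = 417 + 600 = 1017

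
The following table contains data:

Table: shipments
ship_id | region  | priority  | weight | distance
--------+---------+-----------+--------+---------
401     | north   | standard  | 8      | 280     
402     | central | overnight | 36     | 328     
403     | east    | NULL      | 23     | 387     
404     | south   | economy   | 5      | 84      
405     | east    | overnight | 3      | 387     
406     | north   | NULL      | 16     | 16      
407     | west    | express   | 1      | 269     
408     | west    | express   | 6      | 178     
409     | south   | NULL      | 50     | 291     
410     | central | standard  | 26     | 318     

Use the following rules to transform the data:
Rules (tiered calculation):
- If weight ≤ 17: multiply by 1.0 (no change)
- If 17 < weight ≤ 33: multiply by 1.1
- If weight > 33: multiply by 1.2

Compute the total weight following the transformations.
196.1

Step 1: Tier 1 (weight ≤ 17): 6 records, sum = 39 × 1.0 = 39.0
Step 2: Tier 2 (17 < weight ≤ 33): 2 records, sum = 49 × 1.1 = 53.9
Step 3: Tier 3 (weight > 33): 2 records, sum = 86 × 1.2 = 103.2
Step 4: Final sum = 39.0 + 53.9 + 103.2 = 196.1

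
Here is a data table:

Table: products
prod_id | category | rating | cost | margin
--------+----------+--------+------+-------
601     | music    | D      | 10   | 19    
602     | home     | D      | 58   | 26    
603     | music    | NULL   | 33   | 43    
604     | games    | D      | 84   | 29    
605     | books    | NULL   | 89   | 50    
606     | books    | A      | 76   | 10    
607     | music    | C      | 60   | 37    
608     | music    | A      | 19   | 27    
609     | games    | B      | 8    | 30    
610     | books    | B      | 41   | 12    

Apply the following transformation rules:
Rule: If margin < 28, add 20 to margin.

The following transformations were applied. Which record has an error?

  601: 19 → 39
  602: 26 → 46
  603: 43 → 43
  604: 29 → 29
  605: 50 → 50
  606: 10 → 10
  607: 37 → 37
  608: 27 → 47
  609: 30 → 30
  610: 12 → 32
Record 606 has an error. The correct transformed value should be 30, not 10.

Step 1: Check each record against the rule
Step 2: Record 606 has margin = 10
Step 3: Since 10 < 28, the bonus should have been applied
Step 4: Correct value = 30, but claimed value = 10
Conclusion: Record 606 has the error.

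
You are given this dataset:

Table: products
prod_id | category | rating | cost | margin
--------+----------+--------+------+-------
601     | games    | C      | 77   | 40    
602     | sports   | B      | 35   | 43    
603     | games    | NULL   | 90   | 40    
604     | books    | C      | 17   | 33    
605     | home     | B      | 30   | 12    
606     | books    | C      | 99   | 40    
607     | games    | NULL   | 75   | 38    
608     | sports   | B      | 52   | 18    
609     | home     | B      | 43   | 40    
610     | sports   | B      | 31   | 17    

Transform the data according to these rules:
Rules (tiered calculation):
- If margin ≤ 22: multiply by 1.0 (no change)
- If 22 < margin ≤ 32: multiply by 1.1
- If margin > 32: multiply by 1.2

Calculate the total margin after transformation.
375.8

Step 1: Tier 1 (margin ≤ 22): 3 records, sum = 47 × 1.0 = 47.0
Step 2: Tier 2 (22 < margin ≤ 32): 0 records, sum = 0 × 1.1 = 0.0
Step 3: Tier 3 (margin > 32): 7 records, sum = 274 × 1.2 = 328.8
Step 4: Final sum = 47.0 + 0.0 + 328.8 = 375.8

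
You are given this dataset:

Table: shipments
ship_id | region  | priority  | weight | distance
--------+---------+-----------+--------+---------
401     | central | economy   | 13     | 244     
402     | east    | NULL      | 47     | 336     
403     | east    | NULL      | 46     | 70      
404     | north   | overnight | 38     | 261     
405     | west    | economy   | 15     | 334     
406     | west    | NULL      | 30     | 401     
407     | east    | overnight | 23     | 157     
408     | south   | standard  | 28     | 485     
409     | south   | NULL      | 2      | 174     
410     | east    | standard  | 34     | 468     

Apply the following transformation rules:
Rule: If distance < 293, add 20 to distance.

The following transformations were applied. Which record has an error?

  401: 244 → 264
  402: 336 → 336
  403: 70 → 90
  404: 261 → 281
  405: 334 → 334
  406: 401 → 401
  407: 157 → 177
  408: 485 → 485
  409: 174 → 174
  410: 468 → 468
Record 409 has an error. The correct transformed value should be 194, not 174.

Step 1: Check each record against the rule
Step 2: Record 409 has distance = 174
Step 3: Since 174 < 293, the bonus should have been applied
Step 4: Correct value = 194, but claimed value = 174
Conclusion: Record 409 has the error.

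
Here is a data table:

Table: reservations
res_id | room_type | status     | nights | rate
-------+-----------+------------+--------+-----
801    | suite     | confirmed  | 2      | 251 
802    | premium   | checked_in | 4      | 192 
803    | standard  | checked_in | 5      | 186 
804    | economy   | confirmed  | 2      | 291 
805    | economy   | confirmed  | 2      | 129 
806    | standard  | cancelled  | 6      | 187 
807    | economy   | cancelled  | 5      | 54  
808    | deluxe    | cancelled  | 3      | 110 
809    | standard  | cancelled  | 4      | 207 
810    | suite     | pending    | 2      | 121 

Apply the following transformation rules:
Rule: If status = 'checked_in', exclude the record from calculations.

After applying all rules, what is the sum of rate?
1350

Step 1: Identify records where status = 'checked_in'
Step 2: The excluded records sum to 378
Step 3: Original total rate = 1728
Step 4: Remaining total = 1728 - 378 = 1350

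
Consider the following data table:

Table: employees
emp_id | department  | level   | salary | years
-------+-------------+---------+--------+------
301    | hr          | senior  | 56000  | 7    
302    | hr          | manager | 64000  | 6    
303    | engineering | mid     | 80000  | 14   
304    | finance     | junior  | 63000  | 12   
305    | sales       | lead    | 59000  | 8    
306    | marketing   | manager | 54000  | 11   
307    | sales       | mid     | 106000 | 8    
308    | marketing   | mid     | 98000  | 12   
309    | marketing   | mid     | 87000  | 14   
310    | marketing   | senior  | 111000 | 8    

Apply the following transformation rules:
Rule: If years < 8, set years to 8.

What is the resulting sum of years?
103

Step 1: 2 records have years < 8
Step 2: These records originally summed to 13
Step 3: After setting to minimum: 2 × 8 = 16
Step 4: Unaffected records sum: 87
Step 5: Final sum = 16 + 87 = 103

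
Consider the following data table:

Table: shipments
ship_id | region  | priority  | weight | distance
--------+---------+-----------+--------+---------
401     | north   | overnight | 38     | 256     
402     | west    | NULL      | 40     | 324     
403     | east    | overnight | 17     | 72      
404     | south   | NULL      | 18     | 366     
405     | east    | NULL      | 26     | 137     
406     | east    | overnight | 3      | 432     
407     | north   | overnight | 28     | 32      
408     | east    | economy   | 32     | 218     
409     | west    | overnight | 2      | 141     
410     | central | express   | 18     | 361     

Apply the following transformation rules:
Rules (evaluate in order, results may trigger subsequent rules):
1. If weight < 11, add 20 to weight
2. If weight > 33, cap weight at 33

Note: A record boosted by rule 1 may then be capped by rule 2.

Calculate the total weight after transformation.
250

Step 1: Apply rule 1 to records with weight < 11
  - 2 records get bonus of 20
  - Of these, 0 records then exceed 33 and get capped
Step 2: Apply rule 2 to records with weight > 33
  - 2 records (original) are capped
Step 3: Calculate final sum = 250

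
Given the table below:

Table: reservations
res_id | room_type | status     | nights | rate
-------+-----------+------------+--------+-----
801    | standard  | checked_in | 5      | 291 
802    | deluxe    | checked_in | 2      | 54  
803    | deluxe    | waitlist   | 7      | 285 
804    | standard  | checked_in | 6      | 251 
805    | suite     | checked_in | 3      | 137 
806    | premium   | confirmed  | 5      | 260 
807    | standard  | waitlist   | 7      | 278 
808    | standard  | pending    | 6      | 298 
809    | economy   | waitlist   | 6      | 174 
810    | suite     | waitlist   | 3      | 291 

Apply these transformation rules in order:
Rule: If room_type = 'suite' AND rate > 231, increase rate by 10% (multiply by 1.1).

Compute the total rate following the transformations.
2348.1

Step 1: Find records where room_type = 'suite' AND rate > 231
Step 2: 1 records match, summing to 291
Step 3: After multiplier: 291 × 1.1 = 320.1
Step 4: Unaffected records sum: 2028
Step 5: Final sum = 320.1 + 2028 = 2348.1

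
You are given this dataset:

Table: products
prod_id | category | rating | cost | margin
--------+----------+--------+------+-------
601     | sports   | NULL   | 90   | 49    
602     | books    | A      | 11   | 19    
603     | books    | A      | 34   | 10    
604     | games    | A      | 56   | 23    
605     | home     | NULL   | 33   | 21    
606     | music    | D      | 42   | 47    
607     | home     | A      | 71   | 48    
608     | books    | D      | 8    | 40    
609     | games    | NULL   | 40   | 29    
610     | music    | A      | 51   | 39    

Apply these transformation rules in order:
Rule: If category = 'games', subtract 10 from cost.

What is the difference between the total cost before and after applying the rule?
20

Step 1: Original sum of cost = 436
Step 2: 2 records have category = 'games'
Step 3: Each affected record changes by -10
Step 4: Total change = 2 × -10 = -20
Step 5: New sum = 436 + -20 = 416
Step 6: Difference = |416 - 436| = 20
        (Sum decreased by 20)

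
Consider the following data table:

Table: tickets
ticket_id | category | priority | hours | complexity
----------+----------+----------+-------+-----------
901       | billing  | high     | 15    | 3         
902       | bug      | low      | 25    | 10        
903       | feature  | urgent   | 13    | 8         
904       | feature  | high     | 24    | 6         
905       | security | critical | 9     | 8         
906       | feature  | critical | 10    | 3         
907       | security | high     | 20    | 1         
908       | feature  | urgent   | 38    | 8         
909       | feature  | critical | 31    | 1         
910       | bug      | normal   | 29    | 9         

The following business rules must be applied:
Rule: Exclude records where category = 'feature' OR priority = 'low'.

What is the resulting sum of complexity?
21

Step 1: Find records where category = 'feature' OR priority = 'low'
Step 2: 6 records match, summing to 36
Step 3: Original sum: 57
Step 4: Remaining sum = 57 - 36 = 21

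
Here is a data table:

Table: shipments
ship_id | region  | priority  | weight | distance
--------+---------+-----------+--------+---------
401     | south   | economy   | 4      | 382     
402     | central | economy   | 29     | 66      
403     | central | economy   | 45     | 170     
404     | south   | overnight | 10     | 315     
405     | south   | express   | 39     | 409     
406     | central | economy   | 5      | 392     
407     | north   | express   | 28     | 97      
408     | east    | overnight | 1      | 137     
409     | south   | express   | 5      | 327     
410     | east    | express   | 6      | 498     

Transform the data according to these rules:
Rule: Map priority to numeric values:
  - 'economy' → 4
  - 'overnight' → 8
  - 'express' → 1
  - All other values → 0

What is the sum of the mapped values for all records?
36

Step 1: Apply mapping to each record
Step 2: Count by status:
  'economy': 4 records × 4 = 16
  'overnight': 2 records × 8 = 16
  'express': 4 records × 1 = 4
Step 3: Sum all mapped values = 36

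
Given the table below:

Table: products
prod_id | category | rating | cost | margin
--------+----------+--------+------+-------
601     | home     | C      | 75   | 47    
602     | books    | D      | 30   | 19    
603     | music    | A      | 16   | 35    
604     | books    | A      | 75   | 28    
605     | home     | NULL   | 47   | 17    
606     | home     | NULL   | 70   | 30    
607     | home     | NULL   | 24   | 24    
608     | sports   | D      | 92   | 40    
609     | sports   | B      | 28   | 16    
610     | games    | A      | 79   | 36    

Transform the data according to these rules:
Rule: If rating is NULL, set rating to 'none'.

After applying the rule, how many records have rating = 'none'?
3

Step 1: Count records where rating IS NULL
Step 2: Found 3 records with NULL rating
Step 3: These records will have rating set to 'none'
Step 4: Records already having rating = 'none': 0
Step 5: Answer: 3 + 0 = 3 records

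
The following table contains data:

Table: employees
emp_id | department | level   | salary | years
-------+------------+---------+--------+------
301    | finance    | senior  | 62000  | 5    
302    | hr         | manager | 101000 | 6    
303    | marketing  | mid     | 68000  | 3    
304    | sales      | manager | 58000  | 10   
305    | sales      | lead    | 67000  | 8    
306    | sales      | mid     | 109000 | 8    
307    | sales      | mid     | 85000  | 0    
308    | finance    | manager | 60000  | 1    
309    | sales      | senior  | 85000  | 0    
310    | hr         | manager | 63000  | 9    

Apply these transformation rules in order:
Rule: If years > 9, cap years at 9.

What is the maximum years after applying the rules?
9

Step 1: Original maximum years = 10
Step 2: Apply cap at 9
Step 3: 1 records had years > 9 and were capped
Step 4: Maximum after transformation = 9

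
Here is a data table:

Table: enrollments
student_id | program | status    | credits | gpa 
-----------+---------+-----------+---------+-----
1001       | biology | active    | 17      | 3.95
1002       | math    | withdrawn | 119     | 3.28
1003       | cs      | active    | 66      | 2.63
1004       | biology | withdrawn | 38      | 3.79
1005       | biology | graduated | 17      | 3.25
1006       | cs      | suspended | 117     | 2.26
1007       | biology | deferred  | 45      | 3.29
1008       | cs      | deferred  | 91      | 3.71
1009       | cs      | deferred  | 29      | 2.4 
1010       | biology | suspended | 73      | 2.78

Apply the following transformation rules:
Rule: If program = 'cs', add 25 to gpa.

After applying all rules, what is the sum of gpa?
131.34

Step 1: Count records where program = 'cs': 4
Step 2: Total bonus added: 4 × 25 = 100
Step 3: Original sum of gpa: 31.34
Step 4: Final sum = 31.34 + 100 = 131.34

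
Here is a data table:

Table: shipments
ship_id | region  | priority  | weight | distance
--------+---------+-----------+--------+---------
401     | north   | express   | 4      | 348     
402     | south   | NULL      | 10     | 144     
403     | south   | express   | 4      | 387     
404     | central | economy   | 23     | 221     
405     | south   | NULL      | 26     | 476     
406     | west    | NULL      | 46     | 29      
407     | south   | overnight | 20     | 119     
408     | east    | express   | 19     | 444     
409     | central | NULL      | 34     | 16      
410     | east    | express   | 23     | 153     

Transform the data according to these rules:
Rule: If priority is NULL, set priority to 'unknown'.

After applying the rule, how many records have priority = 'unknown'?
4

Step 1: Count records where priority IS NULL
Step 2: Found 4 records with NULL priority
Step 3: These records will have priority set to 'unknown'
Step 4: Records already having priority = 'unknown': 0
Step 5: Answer: 4 + 0 = 4 records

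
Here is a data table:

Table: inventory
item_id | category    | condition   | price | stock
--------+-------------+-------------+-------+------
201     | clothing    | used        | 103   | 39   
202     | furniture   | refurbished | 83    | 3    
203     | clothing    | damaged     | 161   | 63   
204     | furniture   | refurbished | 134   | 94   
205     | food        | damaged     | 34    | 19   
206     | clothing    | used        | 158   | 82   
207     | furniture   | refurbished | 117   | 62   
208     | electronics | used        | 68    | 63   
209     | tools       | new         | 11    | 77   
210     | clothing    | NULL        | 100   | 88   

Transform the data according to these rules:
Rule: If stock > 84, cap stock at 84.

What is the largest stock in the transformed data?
84

Step 1: Original maximum stock = 94
Step 2: Apply cap at 84
Step 3: 2 records had stock > 84 and were capped
Step 4: Maximum after transformation = 84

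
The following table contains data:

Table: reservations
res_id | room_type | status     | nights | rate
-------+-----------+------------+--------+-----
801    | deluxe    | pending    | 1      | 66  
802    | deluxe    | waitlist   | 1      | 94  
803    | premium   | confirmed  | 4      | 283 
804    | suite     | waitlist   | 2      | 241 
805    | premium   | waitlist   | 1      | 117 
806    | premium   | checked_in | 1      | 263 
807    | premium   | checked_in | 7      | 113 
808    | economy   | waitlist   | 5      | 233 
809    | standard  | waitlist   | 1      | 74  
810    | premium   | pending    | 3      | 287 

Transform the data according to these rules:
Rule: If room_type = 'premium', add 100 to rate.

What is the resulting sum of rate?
2271

Step 1: Count records where room_type = 'premium': 5
Step 2: Total bonus added: 5 × 100 = 500
Step 3: Original sum of rate: 1771
Step 4: Final sum = 1771 + 500 = 2271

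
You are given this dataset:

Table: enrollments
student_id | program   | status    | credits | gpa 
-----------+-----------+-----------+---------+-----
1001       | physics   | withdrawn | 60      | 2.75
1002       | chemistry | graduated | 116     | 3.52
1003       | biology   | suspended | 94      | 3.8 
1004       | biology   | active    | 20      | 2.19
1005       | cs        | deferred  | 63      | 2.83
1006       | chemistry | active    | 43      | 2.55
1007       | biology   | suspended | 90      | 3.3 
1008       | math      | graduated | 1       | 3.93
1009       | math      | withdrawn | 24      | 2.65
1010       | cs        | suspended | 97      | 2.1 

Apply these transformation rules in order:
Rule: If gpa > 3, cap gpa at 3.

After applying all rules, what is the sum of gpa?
27.07

Step 1: 4 records have gpa > 3
Step 2: These records originally summed to 14.55
Step 3: After capping: 4 × 3 = 12
Step 4: Unaffected records sum: 15.07
Step 5: Final sum = 12 + 15.07 = 27.07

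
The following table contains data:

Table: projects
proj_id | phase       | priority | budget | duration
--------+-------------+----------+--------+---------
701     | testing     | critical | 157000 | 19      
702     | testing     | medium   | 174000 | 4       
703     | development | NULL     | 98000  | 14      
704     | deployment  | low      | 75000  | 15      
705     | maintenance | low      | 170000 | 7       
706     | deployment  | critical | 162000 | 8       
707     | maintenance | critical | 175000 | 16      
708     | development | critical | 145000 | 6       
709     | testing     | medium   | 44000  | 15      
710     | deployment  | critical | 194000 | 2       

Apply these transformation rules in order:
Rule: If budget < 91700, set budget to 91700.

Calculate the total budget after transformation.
1458400

Step 1: 2 records have budget < 91700
Step 2: These records originally summed to 119000
Step 3: After setting to minimum: 2 × 91700 = 183400
Step 4: Unaffected records sum: 1275000
Step 5: Final sum = 183400 + 1275000 = 1458400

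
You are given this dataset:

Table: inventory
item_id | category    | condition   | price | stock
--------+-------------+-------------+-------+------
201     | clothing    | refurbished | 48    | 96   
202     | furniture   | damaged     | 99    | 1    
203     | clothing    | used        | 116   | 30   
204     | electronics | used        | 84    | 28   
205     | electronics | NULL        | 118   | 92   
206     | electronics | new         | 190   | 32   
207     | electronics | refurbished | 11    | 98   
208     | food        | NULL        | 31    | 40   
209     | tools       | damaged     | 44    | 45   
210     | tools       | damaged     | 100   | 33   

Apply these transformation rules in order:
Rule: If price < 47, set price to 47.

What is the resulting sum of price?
896

Step 1: 3 records have price < 47
Step 2: These records originally summed to 86
Step 3: After setting to minimum: 3 × 47 = 141
Step 4: Unaffected records sum: 755
Step 5: Final sum = 141 + 755 = 896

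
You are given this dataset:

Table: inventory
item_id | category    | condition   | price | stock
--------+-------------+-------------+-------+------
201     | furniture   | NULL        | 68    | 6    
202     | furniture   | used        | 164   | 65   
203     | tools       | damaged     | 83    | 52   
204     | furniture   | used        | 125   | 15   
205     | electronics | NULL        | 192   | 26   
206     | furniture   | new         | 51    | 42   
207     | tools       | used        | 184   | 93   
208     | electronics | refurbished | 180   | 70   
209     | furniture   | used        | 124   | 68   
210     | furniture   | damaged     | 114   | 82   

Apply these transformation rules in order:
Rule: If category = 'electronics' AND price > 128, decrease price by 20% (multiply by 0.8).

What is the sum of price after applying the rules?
1210.6

Step 1: Find records where category = 'electronics' AND price > 128
Step 2: 2 records match, summing to 372
Step 3: After multiplier: 372 × 0.8 = 297.6
Step 4: Unaffected records sum: 913
Step 5: Final sum = 297.6 + 913 = 1210.6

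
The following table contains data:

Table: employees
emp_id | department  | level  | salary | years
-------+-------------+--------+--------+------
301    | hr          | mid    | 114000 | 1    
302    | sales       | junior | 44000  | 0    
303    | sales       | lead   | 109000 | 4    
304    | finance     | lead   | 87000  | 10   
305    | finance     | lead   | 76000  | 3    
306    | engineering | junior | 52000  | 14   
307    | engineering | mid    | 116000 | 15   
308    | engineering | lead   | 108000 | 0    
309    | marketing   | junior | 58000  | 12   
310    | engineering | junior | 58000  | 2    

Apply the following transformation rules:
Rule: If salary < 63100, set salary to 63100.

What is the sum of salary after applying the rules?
862400

Step 1: 4 records have salary < 63100
Step 2: These records originally summed to 212000
Step 3: After setting to minimum: 4 × 63100 = 252400
Step 4: Unaffected records sum: 610000
Step 5: Final sum = 252400 + 610000 = 862400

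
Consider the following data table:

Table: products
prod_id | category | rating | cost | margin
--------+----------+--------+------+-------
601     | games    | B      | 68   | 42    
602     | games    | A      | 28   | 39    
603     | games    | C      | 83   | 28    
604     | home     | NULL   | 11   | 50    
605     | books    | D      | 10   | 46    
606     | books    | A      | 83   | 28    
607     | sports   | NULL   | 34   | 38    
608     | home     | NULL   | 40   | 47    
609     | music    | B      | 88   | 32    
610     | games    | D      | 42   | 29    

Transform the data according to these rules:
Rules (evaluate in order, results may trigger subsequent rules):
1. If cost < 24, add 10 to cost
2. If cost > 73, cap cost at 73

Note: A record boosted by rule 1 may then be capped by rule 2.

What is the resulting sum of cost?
472

Step 1: Apply rule 1 to records with cost < 24
  - 2 records get bonus of 10
  - Of these, 0 records then exceed 73 and get capped
Step 2: Apply rule 2 to records with cost > 73
  - 3 records (original) are capped
Step 3: Calculate final sum = 472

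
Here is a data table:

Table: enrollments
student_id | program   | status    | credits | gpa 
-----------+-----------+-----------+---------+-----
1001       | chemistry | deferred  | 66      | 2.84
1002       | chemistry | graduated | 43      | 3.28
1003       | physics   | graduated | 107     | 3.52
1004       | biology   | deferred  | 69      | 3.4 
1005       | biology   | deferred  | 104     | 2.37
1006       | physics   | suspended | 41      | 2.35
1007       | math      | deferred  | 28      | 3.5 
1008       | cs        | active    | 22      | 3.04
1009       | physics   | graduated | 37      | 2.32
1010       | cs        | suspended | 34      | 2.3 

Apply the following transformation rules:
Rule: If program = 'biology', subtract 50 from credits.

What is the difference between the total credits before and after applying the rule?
100

Step 1: Original sum of credits = 551
Step 2: 2 records have program = 'biology'
Step 3: Each affected record changes by -50
Step 4: Total change = 2 × -50 = -100
Step 5: New sum = 551 + -100 = 451
Step 6: Difference = |451 - 551| = 100
        (Sum decreased by 100)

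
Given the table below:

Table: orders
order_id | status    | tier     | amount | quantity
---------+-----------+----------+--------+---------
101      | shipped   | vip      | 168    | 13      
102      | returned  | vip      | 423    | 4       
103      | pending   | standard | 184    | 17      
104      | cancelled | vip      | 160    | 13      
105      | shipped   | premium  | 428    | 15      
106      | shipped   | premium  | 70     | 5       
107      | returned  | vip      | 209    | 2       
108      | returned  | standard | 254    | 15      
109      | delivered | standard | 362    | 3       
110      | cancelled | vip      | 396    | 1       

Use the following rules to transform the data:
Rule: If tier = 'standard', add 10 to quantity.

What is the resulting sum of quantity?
118

Step 1: Count records where tier = 'standard': 3
Step 2: Total bonus added: 3 × 10 = 30
Step 3: Original sum of quantity: 88
Step 4: Final sum = 88 + 30 = 118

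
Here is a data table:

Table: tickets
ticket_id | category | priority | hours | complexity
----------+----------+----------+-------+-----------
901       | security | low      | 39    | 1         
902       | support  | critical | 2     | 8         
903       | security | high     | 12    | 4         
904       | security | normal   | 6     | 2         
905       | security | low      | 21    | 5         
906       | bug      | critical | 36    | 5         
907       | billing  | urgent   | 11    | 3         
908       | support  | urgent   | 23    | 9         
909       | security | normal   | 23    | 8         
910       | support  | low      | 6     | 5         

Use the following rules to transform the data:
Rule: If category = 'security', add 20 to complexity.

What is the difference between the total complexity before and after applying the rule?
100

Step 1: Original sum of complexity = 50
Step 2: 5 records have category = 'security'
Step 3: Each affected record changes by 20
Step 4: Total change = 5 × 20 = 100
Step 5: New sum = 50 + 100 = 150
Step 6: Difference = |150 - 50| = 100
        (Sum increased by 100)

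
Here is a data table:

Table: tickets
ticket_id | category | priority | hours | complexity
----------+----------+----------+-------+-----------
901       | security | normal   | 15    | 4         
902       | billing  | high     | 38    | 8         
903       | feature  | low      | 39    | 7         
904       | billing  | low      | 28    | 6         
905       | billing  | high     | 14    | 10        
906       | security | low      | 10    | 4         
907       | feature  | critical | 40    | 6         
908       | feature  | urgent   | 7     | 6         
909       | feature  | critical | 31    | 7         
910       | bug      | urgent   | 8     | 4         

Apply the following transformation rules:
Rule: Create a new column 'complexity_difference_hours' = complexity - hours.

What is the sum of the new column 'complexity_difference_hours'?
-168

Step 1: For each record, compute complexity - hours
Example calculations:
  4 - 15 = -11
  8 - 38 = -30
  7 - 39 = -32
  ...
Step 2: Sum all derived values
Step 3: Total = -168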